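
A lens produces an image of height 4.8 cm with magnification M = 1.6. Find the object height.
ho = |hi|/|M| = 3 cm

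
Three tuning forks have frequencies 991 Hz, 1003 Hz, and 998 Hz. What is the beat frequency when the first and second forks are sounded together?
12 Hz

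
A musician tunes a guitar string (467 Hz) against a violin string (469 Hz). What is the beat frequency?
2 Hz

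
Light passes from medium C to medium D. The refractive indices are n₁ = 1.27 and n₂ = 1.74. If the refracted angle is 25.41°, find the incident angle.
sin θ₁ = (n₂/n₁)·sin θ₂ → θ₁ = 36.01°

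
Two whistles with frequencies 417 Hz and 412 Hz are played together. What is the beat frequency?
5 Hz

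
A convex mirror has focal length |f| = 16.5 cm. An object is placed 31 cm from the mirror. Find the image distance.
f = −16.5 cm (convex); 1/di = 1/f − 1/do → di = -10.77 cm (virtual image, behind mirror)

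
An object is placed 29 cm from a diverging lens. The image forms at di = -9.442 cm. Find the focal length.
1/f = 1/do + 1/di → f = -14 cm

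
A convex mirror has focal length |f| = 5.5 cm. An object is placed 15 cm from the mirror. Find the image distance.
f = −5.5 cm (convex); 1/di = 1/f − 1/do → di = -4.024 cm (virtual image, behind mirror)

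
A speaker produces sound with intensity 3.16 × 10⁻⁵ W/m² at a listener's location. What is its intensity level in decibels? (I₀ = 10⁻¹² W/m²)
β = 10·log₁₀(I/I₀) = 75 dB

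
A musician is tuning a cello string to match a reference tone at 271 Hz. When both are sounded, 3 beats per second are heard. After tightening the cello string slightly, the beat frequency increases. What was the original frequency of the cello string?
274 Hz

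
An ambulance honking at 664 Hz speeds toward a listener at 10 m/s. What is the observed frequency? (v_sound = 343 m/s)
f_obs = f·v/(v − v_s) = 683.9 Hz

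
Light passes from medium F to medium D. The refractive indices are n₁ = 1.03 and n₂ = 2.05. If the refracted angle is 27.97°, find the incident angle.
sin θ₁ = (n₂/n₁)·sin θ₂ → θ₁ = 68.98°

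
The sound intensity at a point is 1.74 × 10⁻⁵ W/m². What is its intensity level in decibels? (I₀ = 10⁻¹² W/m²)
β = 10·log₁₀(I/I₀) = 72.41 dB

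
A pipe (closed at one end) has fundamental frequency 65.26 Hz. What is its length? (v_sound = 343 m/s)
L = v/(4f₁) = 1.314 m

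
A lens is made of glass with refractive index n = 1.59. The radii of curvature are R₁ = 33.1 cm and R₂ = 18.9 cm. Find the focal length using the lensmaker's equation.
1/f = (n − 1)(1/R₁ − 1/R₂) → f = -74.67 cm (diverging lens)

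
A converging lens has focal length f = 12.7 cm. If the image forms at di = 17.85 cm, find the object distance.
1/do = 1/f − 1/di → do = 44.02 cm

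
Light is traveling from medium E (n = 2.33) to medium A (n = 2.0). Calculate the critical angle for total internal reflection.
θc = arcsin(n₂/n₁) = 59.13°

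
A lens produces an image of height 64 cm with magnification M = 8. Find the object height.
ho = |hi|/|M| = 8 cm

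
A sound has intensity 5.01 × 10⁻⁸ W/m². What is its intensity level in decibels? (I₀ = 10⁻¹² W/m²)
β = 10·log₁₀(I/I₀) = 47 dB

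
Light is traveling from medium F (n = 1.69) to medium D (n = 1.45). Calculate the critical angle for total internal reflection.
θc = arcsin(n₂/n₁) = 59.09°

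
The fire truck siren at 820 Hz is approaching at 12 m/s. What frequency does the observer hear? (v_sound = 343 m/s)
f_obs = f·v/(v − v_s) = 849.7 Hz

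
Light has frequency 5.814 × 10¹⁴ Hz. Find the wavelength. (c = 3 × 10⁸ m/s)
λ = c/f = 516 nm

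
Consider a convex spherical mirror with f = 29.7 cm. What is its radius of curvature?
R = 2|f| = 59.4 cm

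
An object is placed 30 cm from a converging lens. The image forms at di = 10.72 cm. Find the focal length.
1/f = 1/do + 1/di → f = 7.898 cm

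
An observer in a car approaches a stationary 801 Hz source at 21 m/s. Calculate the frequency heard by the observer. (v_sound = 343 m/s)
f_obs = f·(v + v_o)/v = 850 Hz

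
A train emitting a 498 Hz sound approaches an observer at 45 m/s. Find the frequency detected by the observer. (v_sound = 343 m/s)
f_obs = f·v/(v − v_s) = 573.2 Hz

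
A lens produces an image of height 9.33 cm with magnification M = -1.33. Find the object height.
ho = |hi|/|M| = 7.015 cm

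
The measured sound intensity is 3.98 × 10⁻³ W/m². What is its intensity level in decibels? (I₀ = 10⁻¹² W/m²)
β = 10·log₁₀(I/I₀) = 96 dB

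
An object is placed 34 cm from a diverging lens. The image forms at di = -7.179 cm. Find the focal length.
1/f = 1/do + 1/di → f = -9.101 cm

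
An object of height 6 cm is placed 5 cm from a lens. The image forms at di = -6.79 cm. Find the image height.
hi = (-di/do) × ho = 8.148 cm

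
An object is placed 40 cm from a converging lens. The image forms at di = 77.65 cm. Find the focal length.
1/f = 1/do + 1/di → f = 26.4 cm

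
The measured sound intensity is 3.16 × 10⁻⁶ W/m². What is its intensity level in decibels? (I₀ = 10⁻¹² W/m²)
β = 10·log₁₀(I/I₀) = 65 dB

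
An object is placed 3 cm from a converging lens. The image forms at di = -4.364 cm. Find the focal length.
1/f = 1/do + 1/di → f = 9.598 cm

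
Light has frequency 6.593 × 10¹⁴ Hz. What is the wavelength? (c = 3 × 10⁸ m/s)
λ = c/f = 455 nm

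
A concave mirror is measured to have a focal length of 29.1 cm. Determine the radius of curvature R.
R = 2|f| = 58.2 cm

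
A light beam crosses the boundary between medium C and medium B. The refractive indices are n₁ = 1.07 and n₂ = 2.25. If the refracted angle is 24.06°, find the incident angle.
sin θ₁ = (n₂/n₁)·sin θ₂ → θ₁ = 59.01°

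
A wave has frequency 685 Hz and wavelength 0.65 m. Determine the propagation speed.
v = fλ = 445.2 m/s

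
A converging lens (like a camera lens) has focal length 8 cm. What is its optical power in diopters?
P = 1/f = 12.5 D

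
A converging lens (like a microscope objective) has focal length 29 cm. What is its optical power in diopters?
P = 1/f = 3.448 D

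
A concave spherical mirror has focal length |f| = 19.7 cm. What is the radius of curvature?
R = 2|f| = 39.4 cm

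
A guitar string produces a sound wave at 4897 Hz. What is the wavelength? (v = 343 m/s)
λ = v/f = 0.07004 m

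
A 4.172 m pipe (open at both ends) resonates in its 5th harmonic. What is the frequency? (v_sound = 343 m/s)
fₙ = nv/(2L) = 205.5 Hz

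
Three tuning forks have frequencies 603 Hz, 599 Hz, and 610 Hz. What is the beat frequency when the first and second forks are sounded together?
4 Hz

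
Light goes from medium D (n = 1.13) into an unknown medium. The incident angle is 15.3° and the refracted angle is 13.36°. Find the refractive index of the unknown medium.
n₂ = n₁·sin θ₁ / sin θ₂ = 1.29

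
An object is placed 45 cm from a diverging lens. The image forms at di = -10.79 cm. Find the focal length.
1/f = 1/do + 1/di → f = -14.19 cm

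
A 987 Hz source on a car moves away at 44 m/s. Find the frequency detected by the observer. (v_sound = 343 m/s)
f_obs = f·v/(v + v_s) = 874.8 Hz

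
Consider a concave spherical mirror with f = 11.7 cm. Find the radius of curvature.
R = 2|f| = 23.4 cm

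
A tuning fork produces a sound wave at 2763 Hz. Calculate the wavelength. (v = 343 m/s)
λ = v/f = 0.1241 m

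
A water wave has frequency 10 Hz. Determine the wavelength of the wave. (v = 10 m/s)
λ = v/f = 1 m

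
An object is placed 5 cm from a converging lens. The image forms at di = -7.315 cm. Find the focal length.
1/f = 1/do + 1/di → f = 15.8 cm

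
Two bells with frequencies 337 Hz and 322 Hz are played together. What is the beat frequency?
15 Hz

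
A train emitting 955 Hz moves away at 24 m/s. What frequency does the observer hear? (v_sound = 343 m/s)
f_obs = f·v/(v + v_s) = 892.5 Hz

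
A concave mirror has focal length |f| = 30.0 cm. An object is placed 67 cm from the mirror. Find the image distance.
f = +30.0 cm (concave); 1/di = 1/f − 1/do → di = 54.32 cm (real image, in front of mirror)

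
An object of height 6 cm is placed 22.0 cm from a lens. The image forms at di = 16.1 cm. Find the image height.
hi = (-di/do) × ho = -4.391 cm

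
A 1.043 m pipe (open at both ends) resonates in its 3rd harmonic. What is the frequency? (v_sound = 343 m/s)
fₙ = nv/(2L) = 493.3 Hz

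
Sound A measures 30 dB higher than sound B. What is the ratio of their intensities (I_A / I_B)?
I_A/I_B = 10^(Δβ/10) = 1000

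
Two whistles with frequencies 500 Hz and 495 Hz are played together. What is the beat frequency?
5 Hz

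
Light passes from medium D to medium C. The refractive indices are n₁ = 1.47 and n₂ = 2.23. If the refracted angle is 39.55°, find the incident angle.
sin θ₁ = (n₂/n₁)·sin θ₂ → θ₁ = 75.01°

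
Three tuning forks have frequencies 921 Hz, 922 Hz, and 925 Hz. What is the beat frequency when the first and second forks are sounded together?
1 Hz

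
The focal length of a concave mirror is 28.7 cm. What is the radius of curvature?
R = 2|f| = 57.4 cm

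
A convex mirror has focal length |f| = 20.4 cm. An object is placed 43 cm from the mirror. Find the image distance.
f = −20.4 cm (convex); 1/di = 1/f − 1/do → di = -13.84 cm (virtual image, behind mirror)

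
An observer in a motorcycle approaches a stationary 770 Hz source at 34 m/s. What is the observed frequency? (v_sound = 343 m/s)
f_obs = f·(v + v_o)/v = 846.3 Hz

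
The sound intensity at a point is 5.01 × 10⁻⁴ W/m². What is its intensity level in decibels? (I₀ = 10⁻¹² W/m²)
β = 10·log₁₀(I/I₀) = 87 dB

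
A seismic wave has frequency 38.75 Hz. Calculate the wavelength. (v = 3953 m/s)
λ = v/f = 102 m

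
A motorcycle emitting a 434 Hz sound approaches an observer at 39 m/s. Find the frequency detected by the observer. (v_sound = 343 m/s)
f_obs = f·v/(v − v_s) = 489.7 Hz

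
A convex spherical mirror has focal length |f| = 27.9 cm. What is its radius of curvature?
R = 2|f| = 55.8 cm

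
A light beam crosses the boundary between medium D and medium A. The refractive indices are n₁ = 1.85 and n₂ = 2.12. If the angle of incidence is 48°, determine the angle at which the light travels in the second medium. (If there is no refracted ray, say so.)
sin θ₂ = (n₁/n₂)·sin θ₁ = 0.6485 → θ₂ = 40.43°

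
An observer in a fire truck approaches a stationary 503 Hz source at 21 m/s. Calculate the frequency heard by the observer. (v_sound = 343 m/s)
f_obs = f·(v + v_o)/v = 533.8 Hz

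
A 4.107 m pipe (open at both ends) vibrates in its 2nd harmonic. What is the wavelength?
λₙ = 2L/n = 4.107 m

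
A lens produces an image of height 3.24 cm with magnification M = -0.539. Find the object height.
ho = |hi|/|M| = 6.011 cm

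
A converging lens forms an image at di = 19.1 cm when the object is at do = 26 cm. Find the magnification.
M = −di/do = -0.7346 (inverted image)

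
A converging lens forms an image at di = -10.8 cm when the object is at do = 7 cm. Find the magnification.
M = −di/do = 1.543 (upright image)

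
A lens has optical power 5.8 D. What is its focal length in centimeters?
f = 1/P = 17.24 cm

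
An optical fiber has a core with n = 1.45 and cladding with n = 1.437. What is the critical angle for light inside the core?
θc = arcsin(n_cladding/n_core) = 82.32°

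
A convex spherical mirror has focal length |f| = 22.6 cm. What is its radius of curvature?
R = 2|f| = 45.2 cm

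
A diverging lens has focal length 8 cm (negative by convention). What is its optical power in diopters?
P = 1/f = -12.5 D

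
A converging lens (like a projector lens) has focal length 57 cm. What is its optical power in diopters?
P = 1/f = 1.754 D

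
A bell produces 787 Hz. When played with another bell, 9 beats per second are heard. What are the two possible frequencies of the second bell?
f₂ = 787 ± 9 Hz → 796 Hz or 778 Hz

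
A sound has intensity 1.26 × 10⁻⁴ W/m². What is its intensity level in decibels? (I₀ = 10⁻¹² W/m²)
β = 10·log₁₀(I/I₀) = 81 dB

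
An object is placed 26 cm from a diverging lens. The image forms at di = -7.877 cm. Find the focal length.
1/f = 1/do + 1/di → f = -11.3 cm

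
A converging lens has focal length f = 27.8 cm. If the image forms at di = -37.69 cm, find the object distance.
1/do = 1/f − 1/di → do = 16 cm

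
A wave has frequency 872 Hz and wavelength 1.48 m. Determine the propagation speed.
v = fλ = 1291 m/s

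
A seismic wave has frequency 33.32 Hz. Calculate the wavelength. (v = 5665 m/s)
λ = v/f = 170 m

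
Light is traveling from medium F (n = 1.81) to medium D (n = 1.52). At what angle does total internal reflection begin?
θc = arcsin(n₂/n₁) = 57.12°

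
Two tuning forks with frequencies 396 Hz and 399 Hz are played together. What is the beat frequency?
3 Hz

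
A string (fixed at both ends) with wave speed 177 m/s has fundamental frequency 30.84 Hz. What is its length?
L = v/(2f₁) = 2.87 m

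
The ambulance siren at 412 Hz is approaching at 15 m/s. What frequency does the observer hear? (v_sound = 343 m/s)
f_obs = f·v/(v − v_s) = 430.8 Hz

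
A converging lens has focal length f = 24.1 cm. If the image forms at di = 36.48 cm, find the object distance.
1/do = 1/f − 1/di → do = 71.02 cm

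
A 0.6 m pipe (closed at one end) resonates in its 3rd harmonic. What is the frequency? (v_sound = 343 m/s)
fₙ = nv/(4L) = 428.8 Hz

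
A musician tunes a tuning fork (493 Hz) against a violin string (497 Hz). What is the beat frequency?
4 Hz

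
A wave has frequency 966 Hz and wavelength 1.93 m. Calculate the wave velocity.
v = fλ = 1864 m/s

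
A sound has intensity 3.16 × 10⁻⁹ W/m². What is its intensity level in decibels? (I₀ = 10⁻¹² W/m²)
β = 10·log₁₀(I/I₀) = 35 dB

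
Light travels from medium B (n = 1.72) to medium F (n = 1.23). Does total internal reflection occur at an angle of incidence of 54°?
θc = arcsin(n₂/n₁) = 45.65°; 54° > θc, so yes — total internal reflection.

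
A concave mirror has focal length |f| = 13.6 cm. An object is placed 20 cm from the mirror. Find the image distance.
f = +13.6 cm (concave); 1/di = 1/f − 1/do → di = 42.5 cm (real image, in front of mirror)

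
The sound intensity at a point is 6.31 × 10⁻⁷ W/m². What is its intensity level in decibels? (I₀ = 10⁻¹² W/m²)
β = 10·log₁₀(I/I₀) = 58 dB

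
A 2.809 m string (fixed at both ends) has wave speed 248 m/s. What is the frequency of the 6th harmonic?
fₙ = nv/(2L) = 264.9 Hz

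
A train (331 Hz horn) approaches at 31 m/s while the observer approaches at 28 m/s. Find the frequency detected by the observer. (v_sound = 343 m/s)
f_obs = f·(v + v_o)/(v − v_s) = 393.6 Hz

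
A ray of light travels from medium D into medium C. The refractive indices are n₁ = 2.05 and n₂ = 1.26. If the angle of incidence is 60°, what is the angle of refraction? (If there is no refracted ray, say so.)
sin θ₂ = (n₁/n₂)·sin θ₁ = 1.409 > 1, so there is no refracted ray — the light undergoes total internal reflection.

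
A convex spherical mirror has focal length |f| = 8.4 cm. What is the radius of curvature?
R = 2|f| = 16.8 cm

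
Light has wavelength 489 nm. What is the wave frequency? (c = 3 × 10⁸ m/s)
f = c/λ = 6.135 × 10¹⁴ Hz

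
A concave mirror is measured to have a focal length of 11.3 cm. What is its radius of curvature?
R = 2|f| = 22.6 cm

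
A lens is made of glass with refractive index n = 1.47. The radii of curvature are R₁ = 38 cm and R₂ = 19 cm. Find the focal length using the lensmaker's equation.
1/f = (n − 1)(1/R₁ − 1/R₂) → f = -80.85 cm (diverging lens)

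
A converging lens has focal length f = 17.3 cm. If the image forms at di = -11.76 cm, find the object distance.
1/do = 1/f − 1/di → do = 7.001 cm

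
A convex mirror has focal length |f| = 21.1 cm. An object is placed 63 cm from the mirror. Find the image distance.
f = −21.1 cm (convex); 1/di = 1/f − 1/do → di = -15.81 cm (virtual image, behind mirror)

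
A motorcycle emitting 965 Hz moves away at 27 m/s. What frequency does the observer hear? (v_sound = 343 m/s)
f_obs = f·v/(v + v_s) = 894.6 Hz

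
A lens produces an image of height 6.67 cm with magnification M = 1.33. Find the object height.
ho = |hi|/|M| = 5.015 cm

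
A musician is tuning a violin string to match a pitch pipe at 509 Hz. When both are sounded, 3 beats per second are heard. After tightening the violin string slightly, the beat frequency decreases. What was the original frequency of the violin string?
506 Hz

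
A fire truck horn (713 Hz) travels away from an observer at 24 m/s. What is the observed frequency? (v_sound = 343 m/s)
f_obs = f·v/(v + v_s) = 666.4 Hz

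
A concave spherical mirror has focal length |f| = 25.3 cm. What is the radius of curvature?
R = 2|f| = 50.6 cm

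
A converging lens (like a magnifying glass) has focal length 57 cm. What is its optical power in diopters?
P = 1/f = 1.754 D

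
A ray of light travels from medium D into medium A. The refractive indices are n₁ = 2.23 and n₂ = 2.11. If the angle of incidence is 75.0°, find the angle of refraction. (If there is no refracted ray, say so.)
sin θ₂ = (n₁/n₂)·sin θ₁ = 1.021 > 1, so there is no refracted ray — the light undergoes total internal reflection.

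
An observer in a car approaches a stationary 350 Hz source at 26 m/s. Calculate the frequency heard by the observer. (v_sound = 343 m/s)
f_obs = f·(v + v_o)/v = 376.5 Hz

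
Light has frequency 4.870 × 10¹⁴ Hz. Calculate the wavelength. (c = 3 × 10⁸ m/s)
λ = c/f = 616 nm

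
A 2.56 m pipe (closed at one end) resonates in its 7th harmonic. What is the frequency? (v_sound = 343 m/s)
fₙ = nv/(4L) = 234.5 Hz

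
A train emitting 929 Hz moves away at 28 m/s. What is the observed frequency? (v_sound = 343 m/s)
f_obs = f·v/(v + v_s) = 858.9 Hz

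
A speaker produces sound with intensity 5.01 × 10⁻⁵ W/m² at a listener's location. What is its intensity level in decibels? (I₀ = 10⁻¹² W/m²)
β = 10·log₁₀(I/I₀) = 77 dB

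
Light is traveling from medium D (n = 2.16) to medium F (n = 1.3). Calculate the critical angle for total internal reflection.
θc = arcsin(n₂/n₁) = 37°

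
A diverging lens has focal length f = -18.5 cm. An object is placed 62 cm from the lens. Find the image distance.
1/di = 1/f − 1/do → di = -14.25 cm (virtual image)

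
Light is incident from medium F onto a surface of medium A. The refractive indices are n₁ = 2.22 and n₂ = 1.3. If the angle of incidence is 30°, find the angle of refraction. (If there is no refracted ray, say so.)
sin θ₂ = (n₁/n₂)·sin θ₁ = 0.8538 → θ₂ = 58.63°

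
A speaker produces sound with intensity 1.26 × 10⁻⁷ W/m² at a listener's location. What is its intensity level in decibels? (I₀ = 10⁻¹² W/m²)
β = 10·log₁₀(I/I₀) = 51 dB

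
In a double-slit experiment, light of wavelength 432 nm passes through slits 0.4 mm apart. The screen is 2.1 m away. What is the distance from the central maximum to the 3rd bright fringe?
y = mλL/d = 6.804 mm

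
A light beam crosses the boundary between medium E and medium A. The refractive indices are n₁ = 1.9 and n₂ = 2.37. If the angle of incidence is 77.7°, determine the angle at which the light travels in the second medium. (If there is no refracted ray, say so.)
sin θ₂ = (n₁/n₂)·sin θ₁ = 0.7833 → θ₂ = 51.56°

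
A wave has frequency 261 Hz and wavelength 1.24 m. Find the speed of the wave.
v = fλ = 323.6 m/s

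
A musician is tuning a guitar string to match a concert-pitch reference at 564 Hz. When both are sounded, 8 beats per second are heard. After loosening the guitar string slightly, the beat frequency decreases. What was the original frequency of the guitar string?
572 Hz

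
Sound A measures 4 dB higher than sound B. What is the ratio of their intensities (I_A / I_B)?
I_A/I_B = 10^(Δβ/10) = 2.512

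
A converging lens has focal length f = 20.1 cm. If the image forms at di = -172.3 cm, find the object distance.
1/do = 1/f − 1/di → do = 18 cm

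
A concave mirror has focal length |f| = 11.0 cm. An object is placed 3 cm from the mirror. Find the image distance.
f = +11.0 cm (concave); 1/di = 1/f − 1/do → di = -4.125 cm (virtual image, behind mirror)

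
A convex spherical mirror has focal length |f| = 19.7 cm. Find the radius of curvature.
R = 2|f| = 39.4 cm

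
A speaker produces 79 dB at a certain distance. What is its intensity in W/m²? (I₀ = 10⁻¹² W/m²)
I = I₀·10^(β/10) = 7.94 × 10⁻⁵ W/m²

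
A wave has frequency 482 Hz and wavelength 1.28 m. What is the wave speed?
v = fλ = 617 m/s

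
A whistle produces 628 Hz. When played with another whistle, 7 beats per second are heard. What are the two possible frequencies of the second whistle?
f₂ = 628 ± 7 Hz → 635 Hz or 621 Hz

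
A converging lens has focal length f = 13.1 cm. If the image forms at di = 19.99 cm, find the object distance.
1/do = 1/f − 1/di → do = 38.01 cm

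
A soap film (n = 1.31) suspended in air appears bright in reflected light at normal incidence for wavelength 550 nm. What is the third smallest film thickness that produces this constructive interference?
2nt = (m − ½)λ with m = 3 → t = (m − ½)λ/(2n) = 524.8 nm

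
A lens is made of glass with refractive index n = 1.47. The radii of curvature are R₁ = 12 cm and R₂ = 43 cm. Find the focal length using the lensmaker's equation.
1/f = (n − 1)(1/R₁ − 1/R₂) → f = 35.42 cm (converging lens)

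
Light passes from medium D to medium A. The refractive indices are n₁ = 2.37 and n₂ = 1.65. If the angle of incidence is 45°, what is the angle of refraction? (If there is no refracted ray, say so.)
sin θ₂ = (n₁/n₂)·sin θ₁ = 1.016 > 1, so there is no refracted ray — the light undergoes total internal reflection.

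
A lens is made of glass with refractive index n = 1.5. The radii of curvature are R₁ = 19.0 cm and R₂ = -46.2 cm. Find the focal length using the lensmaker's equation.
1/f = (n − 1)(1/R₁ − 1/R₂) → f = 26.93 cm (converging lens)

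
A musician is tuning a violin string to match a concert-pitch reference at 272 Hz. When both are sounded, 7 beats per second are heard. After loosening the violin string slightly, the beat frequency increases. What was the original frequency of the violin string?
265 Hz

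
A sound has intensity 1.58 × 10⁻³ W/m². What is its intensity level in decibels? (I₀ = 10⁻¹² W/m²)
β = 10·log₁₀(I/I₀) = 91.99 dB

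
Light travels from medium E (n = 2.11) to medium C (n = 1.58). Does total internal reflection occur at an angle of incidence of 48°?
θc = arcsin(n₂/n₁) = 48.49°; 48° < θc, so no — the ray refracts.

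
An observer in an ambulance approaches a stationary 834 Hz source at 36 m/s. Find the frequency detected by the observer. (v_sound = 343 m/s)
f_obs = f·(v + v_o)/v = 921.5 Hz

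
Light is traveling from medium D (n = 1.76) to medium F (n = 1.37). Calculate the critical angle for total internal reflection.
θc = arcsin(n₂/n₁) = 51.12°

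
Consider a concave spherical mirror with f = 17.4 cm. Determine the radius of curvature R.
R = 2|f| = 34.8 cm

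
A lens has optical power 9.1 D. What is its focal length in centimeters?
f = 1/P = 10.99 cm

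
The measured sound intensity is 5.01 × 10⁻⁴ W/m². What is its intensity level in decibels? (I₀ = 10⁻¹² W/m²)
β = 10·log₁₀(I/I₀) = 87 dB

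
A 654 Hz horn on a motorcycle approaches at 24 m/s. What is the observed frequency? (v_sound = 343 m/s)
f_obs = f·v/(v − v_s) = 703.2 Hz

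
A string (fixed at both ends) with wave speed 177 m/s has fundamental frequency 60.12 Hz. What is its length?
L = v/(2f₁) = 1.472 m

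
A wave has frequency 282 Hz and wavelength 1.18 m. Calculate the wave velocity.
v = fλ = 332.8 m/s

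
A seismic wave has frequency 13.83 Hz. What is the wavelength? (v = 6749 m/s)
λ = v/f = 488 m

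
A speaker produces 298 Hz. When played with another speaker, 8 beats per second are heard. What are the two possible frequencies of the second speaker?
f₂ = 298 ± 8 Hz → 306 Hz or 290 Hz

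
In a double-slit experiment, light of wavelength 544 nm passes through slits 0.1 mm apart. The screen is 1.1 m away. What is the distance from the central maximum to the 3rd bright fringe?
y = mλL/d = 17.95 mm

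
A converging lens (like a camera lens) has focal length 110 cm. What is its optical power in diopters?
P = 1/f = 0.9091 D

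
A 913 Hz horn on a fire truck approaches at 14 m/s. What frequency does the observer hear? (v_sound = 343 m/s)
f_obs = f·v/(v − v_s) = 951.9 Hz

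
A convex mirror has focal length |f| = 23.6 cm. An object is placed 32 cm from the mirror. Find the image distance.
f = −23.6 cm (convex); 1/di = 1/f − 1/do → di = -13.58 cm (virtual image, behind mirror)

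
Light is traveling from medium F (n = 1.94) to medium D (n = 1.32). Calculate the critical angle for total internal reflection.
θc = arcsin(n₂/n₁) = 42.88°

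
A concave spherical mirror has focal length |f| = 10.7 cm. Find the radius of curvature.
R = 2|f| = 21.4 cm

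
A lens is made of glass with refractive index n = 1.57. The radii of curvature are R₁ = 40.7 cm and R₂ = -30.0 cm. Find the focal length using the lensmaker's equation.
1/f = (n − 1)(1/R₁ − 1/R₂) → f = 30.3 cm (converging lens)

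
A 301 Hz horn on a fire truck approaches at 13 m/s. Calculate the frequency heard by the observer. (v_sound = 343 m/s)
f_obs = f·v/(v − v_s) = 312.9 Hz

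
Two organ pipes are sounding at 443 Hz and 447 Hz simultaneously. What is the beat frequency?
4 Hz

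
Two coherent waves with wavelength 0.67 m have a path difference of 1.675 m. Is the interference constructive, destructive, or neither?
destructive — path difference = 2.5λ, an odd multiple of λ/2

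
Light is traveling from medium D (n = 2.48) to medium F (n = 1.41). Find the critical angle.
θc = arcsin(n₂/n₁) = 34.65°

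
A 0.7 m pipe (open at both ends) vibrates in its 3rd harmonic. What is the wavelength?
λₙ = 2L/n = 0.4667 m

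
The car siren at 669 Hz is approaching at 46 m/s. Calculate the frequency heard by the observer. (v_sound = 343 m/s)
f_obs = f·v/(v − v_s) = 772.6 Hz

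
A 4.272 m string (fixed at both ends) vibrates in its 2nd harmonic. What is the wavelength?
λₙ = 2L/n = 4.272 m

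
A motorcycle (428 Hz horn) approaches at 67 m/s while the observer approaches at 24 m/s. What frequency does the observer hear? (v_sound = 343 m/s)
f_obs = f·(v + v_o)/(v − v_s) = 569.1 Hz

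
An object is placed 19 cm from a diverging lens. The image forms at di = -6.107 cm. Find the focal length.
1/f = 1/do + 1/di → f = -9 cm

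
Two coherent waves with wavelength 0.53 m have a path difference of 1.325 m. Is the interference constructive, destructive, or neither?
destructive — path difference = 2.5λ, an odd multiple of λ/2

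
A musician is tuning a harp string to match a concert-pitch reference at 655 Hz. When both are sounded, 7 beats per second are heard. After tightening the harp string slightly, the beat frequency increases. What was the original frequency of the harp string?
662 Hz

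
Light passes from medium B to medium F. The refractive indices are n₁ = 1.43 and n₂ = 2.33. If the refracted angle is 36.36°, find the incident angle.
sin θ₁ = (n₂/n₁)·sin θ₂ → θ₁ = 75.01°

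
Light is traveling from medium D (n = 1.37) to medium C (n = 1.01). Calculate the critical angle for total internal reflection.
θc = arcsin(n₂/n₁) = 47.5°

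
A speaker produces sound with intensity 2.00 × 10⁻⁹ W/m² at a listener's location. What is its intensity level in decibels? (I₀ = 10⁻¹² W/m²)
β = 10·log₁₀(I/I₀) = 33.01 dB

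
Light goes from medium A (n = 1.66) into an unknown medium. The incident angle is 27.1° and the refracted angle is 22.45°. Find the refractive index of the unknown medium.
n₂ = n₁·sin θ₁ / sin θ₂ = 1.98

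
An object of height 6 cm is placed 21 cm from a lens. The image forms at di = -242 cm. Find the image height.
hi = (-di/do) × ho = 69.14 cm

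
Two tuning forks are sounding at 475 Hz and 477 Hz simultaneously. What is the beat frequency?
2 Hz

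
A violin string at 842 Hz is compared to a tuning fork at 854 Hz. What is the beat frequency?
12 Hz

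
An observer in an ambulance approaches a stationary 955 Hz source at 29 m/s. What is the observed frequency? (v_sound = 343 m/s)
f_obs = f·(v + v_o)/v = 1036 Hz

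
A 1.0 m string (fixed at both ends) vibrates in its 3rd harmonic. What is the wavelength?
λₙ = 2L/n = 0.6667 m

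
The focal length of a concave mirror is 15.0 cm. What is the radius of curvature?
R = 2|f| = 30 cm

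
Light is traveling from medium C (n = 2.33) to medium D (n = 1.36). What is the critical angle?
θc = arcsin(n₂/n₁) = 35.71°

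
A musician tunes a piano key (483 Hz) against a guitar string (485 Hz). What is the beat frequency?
2 Hz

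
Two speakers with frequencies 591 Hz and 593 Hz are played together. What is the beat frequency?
2 Hz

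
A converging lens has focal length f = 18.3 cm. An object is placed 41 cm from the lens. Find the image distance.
1/di = 1/f − 1/do → di = 33.05 cm (real image)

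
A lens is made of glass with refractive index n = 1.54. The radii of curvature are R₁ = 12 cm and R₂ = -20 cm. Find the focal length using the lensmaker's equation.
1/f = (n − 1)(1/R₁ − 1/R₂) → f = 13.89 cm (converging lens)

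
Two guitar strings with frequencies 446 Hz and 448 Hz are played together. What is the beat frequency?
2 Hz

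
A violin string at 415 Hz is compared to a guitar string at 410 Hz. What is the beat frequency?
5 Hz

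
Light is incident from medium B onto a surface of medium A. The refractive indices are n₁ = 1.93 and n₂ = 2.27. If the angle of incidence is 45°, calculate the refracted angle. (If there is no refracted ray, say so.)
sin θ₂ = (n₁/n₂)·sin θ₁ = 0.6012 → θ₂ = 36.96°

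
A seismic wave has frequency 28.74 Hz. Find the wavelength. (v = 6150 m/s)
λ = v/f = 214 m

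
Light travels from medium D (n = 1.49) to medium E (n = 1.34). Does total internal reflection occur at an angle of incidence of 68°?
θc = arcsin(n₂/n₁) = 64.07°; 68° > θc, so yes — total internal reflection.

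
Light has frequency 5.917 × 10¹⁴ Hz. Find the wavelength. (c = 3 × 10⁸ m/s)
λ = c/f = 507 nm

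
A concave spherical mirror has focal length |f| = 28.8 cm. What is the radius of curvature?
R = 2|f| = 57.6 cm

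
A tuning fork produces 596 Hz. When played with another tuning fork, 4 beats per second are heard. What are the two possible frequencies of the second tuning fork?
f₂ = 596 ± 4 Hz → 600 Hz or 592 Hz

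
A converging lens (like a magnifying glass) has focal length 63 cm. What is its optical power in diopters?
P = 1/f = 1.587 D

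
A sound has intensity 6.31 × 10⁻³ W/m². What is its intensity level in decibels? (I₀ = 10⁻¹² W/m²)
β = 10·log₁₀(I/I₀) = 98 dB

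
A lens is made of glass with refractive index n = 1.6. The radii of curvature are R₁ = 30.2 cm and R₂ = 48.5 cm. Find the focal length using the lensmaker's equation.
1/f = (n − 1)(1/R₁ − 1/R₂) → f = 133.4 cm (converging lens)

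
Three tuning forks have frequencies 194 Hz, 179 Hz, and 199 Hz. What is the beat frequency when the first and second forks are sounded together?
15 Hz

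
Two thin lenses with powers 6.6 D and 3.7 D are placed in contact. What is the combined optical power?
P_total = P₁ + P₂ = 10.3 D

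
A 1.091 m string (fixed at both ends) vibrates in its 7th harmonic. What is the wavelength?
λₙ = 2L/n = 0.3117 m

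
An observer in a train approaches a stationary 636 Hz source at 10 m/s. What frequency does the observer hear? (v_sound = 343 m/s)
f_obs = f·(v + v_o)/v = 654.5 Hz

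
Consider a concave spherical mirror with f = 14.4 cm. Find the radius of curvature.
R = 2|f| = 28.8 cm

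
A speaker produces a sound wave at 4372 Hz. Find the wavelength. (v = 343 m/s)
λ = v/f = 0.07845 m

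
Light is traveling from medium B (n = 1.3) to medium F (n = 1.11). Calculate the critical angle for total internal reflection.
θc = arcsin(n₂/n₁) = 58.63°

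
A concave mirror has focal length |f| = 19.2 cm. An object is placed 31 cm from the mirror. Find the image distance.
f = +19.2 cm (concave); 1/di = 1/f − 1/do → di = 50.44 cm (real image, in front of mirror)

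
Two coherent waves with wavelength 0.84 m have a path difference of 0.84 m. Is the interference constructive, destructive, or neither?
constructive — path difference = 1λ, a whole number of wavelengths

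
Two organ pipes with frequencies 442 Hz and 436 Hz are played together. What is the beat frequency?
6 Hz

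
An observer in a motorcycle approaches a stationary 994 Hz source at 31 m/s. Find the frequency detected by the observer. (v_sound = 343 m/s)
f_obs = f·(v + v_o)/v = 1084 Hz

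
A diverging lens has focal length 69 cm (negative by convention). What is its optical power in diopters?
P = 1/f = -1.449 D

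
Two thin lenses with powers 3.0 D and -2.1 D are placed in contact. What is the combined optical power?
P_total = P₁ + P₂ = 0.9 D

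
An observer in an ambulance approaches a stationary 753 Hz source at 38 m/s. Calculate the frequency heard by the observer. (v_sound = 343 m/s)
f_obs = f·(v + v_o)/v = 836.4 Hz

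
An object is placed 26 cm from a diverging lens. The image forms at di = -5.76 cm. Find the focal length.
1/f = 1/do + 1/di → f = -7.399 cm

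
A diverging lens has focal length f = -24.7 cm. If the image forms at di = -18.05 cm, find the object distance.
1/do = 1/f − 1/di → do = 67.04 cm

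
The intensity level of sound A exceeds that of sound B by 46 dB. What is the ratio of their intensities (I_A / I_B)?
I_A/I_B = 10^(Δβ/10) = 39810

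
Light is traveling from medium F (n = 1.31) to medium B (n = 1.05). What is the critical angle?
θc = arcsin(n₂/n₁) = 53.28°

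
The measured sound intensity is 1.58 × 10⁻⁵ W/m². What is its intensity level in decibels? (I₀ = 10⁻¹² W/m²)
β = 10·log₁₀(I/I₀) = 71.99 dB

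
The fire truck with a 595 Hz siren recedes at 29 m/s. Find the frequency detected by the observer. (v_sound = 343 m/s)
f_obs = f·v/(v + v_s) = 548.6 Hz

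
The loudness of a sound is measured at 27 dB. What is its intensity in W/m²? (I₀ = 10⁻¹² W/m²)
I = I₀·10^(β/10) = 5.01 × 10⁻¹⁰ W/m²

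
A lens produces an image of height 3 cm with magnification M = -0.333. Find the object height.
ho = |hi|/|M| = 9.009 cm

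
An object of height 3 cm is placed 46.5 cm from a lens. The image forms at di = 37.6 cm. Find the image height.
hi = (-di/do) × ho = -2.426 cm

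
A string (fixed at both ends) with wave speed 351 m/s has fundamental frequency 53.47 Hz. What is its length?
L = v/(2f₁) = 3.282 m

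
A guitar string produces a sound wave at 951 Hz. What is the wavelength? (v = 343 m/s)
λ = v/f = 0.3607 m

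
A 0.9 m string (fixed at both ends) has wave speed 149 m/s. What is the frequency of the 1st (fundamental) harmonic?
fₙ = nv/(2L) = 82.78 Hz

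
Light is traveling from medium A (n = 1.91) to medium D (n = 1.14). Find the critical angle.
θc = arcsin(n₂/n₁) = 36.65°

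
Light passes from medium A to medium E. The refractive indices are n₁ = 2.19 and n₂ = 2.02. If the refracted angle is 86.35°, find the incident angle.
sin θ₁ = (n₂/n₁)·sin θ₂ → θ₁ = 67°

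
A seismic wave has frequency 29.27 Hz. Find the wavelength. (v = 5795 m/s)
λ = v/f = 198 m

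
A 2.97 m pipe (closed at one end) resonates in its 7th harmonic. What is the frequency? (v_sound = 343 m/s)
fₙ = nv/(4L) = 202.1 Hz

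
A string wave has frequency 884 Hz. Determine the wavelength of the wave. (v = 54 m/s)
λ = v/f = 0.06109 m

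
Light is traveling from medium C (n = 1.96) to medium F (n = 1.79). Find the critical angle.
θc = arcsin(n₂/n₁) = 65.96°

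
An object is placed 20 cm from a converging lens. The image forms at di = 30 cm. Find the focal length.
1/f = 1/do + 1/di → f = 12 cm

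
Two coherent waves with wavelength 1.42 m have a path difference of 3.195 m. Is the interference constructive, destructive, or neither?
neither (partial) — path difference = 2.25λ, neither a whole number of wavelengths nor an odd multiple of λ/2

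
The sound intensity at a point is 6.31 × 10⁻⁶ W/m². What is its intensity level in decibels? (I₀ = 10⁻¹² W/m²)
β = 10·log₁₀(I/I₀) = 68 dB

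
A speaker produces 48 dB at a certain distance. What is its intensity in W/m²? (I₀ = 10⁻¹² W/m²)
I = I₀·10^(β/10) = 6.31 × 10⁻⁸ W/m²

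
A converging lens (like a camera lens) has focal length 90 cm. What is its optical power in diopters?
P = 1/f = 1.111 D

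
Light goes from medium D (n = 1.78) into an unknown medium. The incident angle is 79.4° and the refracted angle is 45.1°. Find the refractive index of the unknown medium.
n₂ = n₁·sin θ₁ / sin θ₂ = 2.47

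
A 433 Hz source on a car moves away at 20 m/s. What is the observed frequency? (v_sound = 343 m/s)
f_obs = f·v/(v + v_s) = 409.1 Hz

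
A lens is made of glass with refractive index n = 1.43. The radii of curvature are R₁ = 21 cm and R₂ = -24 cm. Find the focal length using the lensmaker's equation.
1/f = (n − 1)(1/R₁ − 1/R₂) → f = 26.05 cm (converging lens)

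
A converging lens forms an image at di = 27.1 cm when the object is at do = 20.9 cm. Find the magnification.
M = −di/do = -1.297 (inverted image)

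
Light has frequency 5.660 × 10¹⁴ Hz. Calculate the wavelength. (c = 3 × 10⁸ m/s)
λ = c/f = 530 nm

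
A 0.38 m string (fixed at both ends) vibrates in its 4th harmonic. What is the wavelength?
λₙ = 2L/n = 0.19 m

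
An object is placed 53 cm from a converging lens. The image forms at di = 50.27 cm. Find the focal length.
1/f = 1/do + 1/di → f = 25.8 cm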